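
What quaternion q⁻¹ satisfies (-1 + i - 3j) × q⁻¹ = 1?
-0.0909 - 0.0909i + 0.2727j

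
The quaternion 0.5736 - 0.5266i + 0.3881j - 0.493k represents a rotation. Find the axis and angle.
axis = (-0.6429, 0.4738, -0.6019), θ = 110°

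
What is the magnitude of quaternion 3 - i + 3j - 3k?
√28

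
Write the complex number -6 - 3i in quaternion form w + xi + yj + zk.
-6 - 3i + 0j + 0k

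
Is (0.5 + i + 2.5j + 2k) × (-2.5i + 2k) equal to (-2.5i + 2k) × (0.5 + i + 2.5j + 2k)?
No: pq = -1.5 + 3.75i - 7j + 7.25k ≠ -1.5 - 6.25i + 7j - 5.25k = qp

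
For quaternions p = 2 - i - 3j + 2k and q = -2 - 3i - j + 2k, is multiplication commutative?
No: pq = -14 - 8i - 8k ≠ -14 + 8j + 8k = qp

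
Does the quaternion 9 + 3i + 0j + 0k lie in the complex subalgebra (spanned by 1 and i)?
Yes. The quaternion 9 + 3i has j- and k-coefficients y = z = 0, so it lies in the complex subalgebra spanned by 1 and i.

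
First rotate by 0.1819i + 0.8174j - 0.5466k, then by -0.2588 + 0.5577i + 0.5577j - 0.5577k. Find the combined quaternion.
-0.8621 + 0.1039i - 0.0081j + 0.4959k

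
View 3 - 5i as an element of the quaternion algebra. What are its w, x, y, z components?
3 - 5i + 0j + 0k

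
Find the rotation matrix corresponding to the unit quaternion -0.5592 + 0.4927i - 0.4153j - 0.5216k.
[[0.1109, -0.9926, -0.0495], [0.1741, -0.0296, 0.9843], [-0.9785, -0.1178, 0.1695]]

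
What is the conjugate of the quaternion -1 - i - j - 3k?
-1 + i + j + 3k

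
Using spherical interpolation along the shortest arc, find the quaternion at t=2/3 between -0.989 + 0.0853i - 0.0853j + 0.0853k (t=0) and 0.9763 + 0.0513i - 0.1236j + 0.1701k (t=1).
-0.9948 - 0.0056i + 0.0544j - 0.0858k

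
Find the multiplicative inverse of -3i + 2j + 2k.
0.1765i - 0.1176j - 0.1176k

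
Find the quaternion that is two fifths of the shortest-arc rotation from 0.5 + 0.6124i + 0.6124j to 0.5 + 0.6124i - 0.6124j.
0.627 + 0.7679i + 0.1314j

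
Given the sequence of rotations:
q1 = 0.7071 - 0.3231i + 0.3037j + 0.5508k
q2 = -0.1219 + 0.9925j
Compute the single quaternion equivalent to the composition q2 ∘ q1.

q2 · q1 = -0.3876 + 0.5861i + 0.6648j + 0.2535k
-0.3876 + 0.5861i + 0.6648j + 0.2535k


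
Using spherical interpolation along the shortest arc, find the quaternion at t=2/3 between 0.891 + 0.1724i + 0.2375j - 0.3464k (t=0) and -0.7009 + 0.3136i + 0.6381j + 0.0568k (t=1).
0.8891 - 0.1667i - 0.385j - 0.183k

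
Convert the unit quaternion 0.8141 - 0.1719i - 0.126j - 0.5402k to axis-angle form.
axis = (-0.296, -0.217, -0.9302), θ = 71°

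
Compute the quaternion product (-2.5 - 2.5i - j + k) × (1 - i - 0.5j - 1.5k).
-4 + 2i - 4.5j + 5k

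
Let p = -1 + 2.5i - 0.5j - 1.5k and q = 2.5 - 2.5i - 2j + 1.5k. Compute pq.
5 + 5i + 0.75j - 11.5k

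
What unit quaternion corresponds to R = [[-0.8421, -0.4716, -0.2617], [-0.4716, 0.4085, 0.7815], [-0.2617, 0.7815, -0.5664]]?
-0.281i + 0.8392j + 0.4656k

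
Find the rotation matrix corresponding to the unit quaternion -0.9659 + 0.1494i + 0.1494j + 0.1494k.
[[0.9107, 0.3333, -0.244], [-0.244, 0.9107, 0.3333], [0.3333, -0.244, 0.9107]]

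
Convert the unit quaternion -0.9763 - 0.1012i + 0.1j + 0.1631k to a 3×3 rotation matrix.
[[0.9268, 0.2982, -0.2283], [-0.3387, 0.9263, -0.165], [0.1622, 0.2302, 0.9595]]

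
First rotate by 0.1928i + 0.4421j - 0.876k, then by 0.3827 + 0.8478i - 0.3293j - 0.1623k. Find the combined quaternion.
-0.16 + 0.434i + 0.8806j + 0.1031k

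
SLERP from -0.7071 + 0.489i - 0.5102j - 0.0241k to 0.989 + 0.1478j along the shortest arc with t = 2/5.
-0.8694 + 0.3088i - 0.3854j - 0.0152k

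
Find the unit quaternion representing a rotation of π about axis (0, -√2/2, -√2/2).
-0.7071j - 0.7071k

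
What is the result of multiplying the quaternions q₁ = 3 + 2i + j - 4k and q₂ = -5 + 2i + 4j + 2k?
-15 + 14i - 5j + 32k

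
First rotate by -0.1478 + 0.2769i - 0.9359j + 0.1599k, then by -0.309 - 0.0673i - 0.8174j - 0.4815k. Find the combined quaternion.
-0.6237 - 0.657i + 0.2874j + 0.3111k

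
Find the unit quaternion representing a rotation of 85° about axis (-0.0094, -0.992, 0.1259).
0.7373 - 0.0064i - 0.6702j + 0.0851k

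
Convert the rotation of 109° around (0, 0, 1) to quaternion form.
0.5807 + 0.8141k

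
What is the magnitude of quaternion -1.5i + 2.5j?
2.915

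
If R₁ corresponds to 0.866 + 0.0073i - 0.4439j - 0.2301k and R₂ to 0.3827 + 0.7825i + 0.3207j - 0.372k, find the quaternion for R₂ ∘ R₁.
0.3825 + 0.4415i + 0.2852j - 0.7599k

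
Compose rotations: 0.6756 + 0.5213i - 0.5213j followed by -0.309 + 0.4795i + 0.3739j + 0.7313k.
-0.2638 + 0.5441i + 0.7949j + 0.0492k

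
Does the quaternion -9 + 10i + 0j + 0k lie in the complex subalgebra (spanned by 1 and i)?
Yes. The quaternion -9 + 10i has j- and k-coefficients y = z = 0, so it lies in the complex subalgebra spanned by 1 and i.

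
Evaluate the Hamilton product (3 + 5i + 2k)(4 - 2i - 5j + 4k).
14 + 24i - 39j - 5k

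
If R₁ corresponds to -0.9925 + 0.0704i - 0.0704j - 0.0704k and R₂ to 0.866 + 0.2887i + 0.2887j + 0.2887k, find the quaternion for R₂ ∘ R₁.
-0.8392 - 0.2256i - 0.3069j - 0.3882k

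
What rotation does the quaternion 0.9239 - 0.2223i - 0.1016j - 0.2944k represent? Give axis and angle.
axis = (-0.581, -0.2655, -0.7694), θ = π/4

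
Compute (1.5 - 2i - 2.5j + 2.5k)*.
1.5 + 2i + 2.5j - 2.5k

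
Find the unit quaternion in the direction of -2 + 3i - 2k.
-0.4851 + 0.7276i - 0.4851k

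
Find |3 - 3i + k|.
√19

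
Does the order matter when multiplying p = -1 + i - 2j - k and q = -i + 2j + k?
No: pq = qp = 6 + i - 2j - k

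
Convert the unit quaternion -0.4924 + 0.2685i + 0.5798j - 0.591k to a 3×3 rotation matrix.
[[-0.3709, -0.2707, -0.8884], [0.8934, 0.1573, -0.4209], [0.2536, -0.9497, 0.1835]]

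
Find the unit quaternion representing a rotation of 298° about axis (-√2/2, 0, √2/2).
-0.8572 - 0.3642i + 0.3642k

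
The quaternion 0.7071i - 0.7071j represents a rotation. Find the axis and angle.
axis = (√2/2, -√2/2, 0), θ = π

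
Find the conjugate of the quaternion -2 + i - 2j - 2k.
-2 - i + 2j + 2k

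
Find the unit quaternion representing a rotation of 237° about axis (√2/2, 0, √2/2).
-0.4772 + 0.6214i + 0.6214k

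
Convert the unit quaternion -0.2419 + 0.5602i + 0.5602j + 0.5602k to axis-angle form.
axis = (√3/3, √3/3, √3/3), θ = 208°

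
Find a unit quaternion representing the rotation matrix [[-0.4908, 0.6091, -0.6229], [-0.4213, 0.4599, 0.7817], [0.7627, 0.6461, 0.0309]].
-0.5 + 0.0678i + 0.6928j + 0.5152k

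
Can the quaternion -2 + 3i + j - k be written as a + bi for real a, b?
No. The quaternion -2 + 3i + j - k has j-coefficient y = 1 and k-coefficient z = -1, not both zero, so it does not lie in the complex subalgebra spanned by 1 and i.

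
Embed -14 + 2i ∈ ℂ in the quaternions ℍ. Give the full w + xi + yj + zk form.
-14 + 2i + 0j + 0k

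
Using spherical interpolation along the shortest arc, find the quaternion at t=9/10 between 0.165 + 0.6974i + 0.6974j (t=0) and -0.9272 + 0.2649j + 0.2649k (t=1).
-0.8864 + 0.107i + 0.3674j + 0.2605k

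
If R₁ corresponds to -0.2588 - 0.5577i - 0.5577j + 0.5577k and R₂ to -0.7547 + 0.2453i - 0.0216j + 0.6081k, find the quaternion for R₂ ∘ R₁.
-0.0191 + 0.6845i - 0.0495j - 0.7271k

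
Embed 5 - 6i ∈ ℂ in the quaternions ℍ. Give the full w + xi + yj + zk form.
5 - 6i + 0j + 0k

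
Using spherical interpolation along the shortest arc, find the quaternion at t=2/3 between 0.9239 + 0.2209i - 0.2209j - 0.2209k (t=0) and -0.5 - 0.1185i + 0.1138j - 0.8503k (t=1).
0.7811 + 0.1859i - 0.1823j + 0.5675k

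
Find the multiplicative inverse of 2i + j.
-0.4i - 0.2j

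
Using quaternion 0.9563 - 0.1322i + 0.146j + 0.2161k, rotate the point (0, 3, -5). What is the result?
(-2.466, 1.035, -5.181)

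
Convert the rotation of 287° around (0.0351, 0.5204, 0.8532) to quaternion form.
-0.8039 + 0.0209i + 0.3095j + 0.5075k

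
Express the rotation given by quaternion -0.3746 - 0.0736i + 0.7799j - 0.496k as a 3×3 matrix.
[[-0.7085, -0.4864, -0.5113], [0.2568, 0.4971, -0.8288], [0.6573, -0.7185, -0.2273]]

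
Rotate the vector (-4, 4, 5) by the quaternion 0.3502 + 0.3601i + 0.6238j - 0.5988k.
(5.484, -5.022, 1.305)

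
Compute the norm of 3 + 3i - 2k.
√22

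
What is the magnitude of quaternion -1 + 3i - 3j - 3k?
√28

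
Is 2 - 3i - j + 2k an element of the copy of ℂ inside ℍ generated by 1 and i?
No. The quaternion 2 - 3i - j + 2k has j-coefficient y = -1 and k-coefficient z = 2, not both zero, so it does not lie in the complex subalgebra spanned by 1 and i.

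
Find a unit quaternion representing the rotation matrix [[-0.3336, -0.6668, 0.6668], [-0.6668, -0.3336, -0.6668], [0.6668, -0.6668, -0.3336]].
0.5774i - 0.5774j + 0.5774k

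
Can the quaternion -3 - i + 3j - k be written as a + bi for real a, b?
No. The quaternion -3 - i + 3j - k has j-coefficient y = 3 and k-coefficient z = -1, not both zero, so it does not lie in the complex subalgebra spanned by 1 and i.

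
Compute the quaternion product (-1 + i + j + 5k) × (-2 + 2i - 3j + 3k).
-12 + 14i + 8j - 18k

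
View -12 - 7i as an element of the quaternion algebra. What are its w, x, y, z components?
-12 - 7i + 0j + 0k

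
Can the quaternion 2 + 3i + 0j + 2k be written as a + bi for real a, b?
No. The quaternion 2 + 3i + 2k has j-coefficient y = 0 and k-coefficient z = 2, not both zero, so it does not lie in the complex subalgebra spanned by 1 and i.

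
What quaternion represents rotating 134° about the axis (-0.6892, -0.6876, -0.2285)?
0.3907 - 0.6344i - 0.6329j - 0.2103k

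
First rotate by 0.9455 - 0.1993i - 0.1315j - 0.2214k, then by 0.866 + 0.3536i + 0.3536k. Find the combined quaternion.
0.9676 + 0.2082i - 0.1061j + 0.0961k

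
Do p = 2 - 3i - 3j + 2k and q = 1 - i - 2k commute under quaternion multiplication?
No: pq = 3 + i - 11j - 5k ≠ 3 - 11i + 5j + k = qp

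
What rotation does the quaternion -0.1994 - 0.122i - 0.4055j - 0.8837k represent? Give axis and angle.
axis = (-0.1245, -0.4138, -0.9018), θ = 203°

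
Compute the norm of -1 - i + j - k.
2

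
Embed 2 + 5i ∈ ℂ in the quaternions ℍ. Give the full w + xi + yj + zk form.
2 + 5i + 0j + 0k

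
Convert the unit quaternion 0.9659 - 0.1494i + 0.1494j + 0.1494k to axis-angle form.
axis = (-√3/3, √3/3, √3/3), θ = π/6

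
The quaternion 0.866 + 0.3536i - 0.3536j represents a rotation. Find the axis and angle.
axis = (√2/2, -√2/2, 0), θ = π/3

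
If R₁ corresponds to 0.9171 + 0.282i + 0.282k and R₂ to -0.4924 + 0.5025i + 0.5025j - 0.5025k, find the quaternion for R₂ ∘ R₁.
-0.4516 + 0.4637i + 0.1774j - 0.7414k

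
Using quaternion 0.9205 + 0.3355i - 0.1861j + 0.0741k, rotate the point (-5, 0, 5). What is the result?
(-6.063, -3.284, 1.566)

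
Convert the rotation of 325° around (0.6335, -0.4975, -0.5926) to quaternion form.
-0.9537 + 0.1905i - 0.1496j - 0.1782k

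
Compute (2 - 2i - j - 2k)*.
2 + 2i + j + 2k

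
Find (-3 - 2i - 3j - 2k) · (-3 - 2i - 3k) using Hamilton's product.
-1 + 21i + 7j + 9k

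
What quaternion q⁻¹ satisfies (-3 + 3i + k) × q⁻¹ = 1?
-0.1579 - 0.1579i - 0.0526k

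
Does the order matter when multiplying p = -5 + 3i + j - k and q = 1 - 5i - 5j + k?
Yes: pq = 16 + 24i + 28j - 16k ≠ 16 + 32i + 24j + 4k = qp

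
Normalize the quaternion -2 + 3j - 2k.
-0.4851 + 0.7276j - 0.4851k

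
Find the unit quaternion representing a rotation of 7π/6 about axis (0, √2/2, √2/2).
-0.2588 + 0.683j + 0.683k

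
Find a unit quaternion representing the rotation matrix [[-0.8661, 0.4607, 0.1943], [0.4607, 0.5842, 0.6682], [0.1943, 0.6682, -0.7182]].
0.2588i + 0.89j + 0.3754k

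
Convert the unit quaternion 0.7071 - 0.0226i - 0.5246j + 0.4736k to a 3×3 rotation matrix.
[[0.001, -0.6461, -0.7633], [0.6935, 0.5504, -0.4649], [0.7205, -0.5289, 0.4486]]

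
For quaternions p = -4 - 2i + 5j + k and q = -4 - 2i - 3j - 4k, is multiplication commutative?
No: pq = 31 - i - 18j + 28k ≠ 31 + 33i + 2j - 4k = qp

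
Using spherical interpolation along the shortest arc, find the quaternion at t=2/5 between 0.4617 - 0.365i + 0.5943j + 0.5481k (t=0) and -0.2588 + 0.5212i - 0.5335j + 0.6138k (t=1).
0.4665 - 0.5305i + 0.7028j + 0.0836k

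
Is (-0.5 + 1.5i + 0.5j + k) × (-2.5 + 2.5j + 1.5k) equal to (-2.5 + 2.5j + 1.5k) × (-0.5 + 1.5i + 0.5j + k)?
No: pq = -1.5 - 5.5i - 4.75j + 0.5k ≠ -1.5 - 2i - 0.25j - 7k = qp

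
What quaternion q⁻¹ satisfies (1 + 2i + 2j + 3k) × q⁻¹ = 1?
0.0556 - 0.1111i - 0.1111j - 0.1667k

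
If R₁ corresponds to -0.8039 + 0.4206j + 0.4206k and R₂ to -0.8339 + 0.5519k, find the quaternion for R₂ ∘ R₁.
0.4382 - 0.2321i - 0.3507j - 0.7944k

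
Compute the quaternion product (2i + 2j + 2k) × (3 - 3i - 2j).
10 + 10i + 8k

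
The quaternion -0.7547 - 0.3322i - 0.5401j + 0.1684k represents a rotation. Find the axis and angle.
axis = (-0.5064, -0.8232, 0.2567), θ = 278°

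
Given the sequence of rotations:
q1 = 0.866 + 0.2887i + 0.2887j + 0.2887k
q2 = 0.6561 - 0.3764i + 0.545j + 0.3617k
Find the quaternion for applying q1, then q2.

q2 · q1 = 0.4151 - 0.0836i + 0.8745j + 0.2366k
0.4151 - 0.0836i + 0.8745j + 0.2366k


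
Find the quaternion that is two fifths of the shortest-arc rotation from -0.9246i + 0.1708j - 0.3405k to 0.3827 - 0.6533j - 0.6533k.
0.2123 - 0.7146i - 0.2304j - 0.6255k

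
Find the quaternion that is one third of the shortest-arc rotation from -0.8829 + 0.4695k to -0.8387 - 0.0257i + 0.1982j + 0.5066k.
-0.8724 - 0.0086i + 0.0665j + 0.4842k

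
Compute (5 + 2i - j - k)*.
5 - 2i + j + k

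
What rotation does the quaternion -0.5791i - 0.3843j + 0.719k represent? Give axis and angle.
axis = (-0.5791, -0.3843, 0.719), θ = π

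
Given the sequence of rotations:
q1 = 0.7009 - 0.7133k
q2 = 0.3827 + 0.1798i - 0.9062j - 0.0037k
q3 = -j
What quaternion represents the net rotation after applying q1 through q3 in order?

q2 · q1 = 0.2656 + 0.7724i - 0.5069j - 0.2756k
q3 · q2 · q1 = -0.5069 + 0.2756i - 0.2656j + 0.7724k
-0.5069 + 0.2756i - 0.2656j + 0.7724k


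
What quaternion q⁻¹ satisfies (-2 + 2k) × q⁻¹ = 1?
-0.25 - 0.25k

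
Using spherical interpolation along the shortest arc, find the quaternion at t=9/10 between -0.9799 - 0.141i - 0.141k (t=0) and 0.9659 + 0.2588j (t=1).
-0.9721 - 0.0144i - 0.2337j - 0.0144k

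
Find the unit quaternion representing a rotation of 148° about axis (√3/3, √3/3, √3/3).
0.2756 + 0.555i + 0.555j + 0.555k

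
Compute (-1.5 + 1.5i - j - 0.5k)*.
-1.5 - 1.5i + j + 0.5k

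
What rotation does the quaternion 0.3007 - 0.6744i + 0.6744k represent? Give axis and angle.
axis = (-√2/2, 0, √2/2), θ = 145°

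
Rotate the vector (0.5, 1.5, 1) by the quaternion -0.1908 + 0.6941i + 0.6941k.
(1.379, -1.258, 0.121)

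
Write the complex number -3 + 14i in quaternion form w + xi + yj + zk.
-3 + 14i + 0j + 0k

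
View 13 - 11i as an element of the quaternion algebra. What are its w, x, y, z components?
13 - 11i + 0j + 0k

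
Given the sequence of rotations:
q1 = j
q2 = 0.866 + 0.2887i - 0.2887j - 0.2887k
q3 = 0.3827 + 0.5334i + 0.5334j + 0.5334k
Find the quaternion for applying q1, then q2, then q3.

q2 · q1 = 0.2887 + 0.2887i + 0.866j + 0.2887k
q3 · q2 · q1 = -0.6594 - 0.0435i + 0.4854j + 0.5724k
-0.6594 - 0.0435i + 0.4854j + 0.5724k


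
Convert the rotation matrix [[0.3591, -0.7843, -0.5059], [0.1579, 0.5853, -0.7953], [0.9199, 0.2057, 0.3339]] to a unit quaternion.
0.7547 + 0.3316i - 0.4723j + 0.3121k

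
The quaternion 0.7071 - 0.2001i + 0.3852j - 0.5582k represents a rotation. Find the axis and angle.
axis = (-0.283, 0.5448, -0.7894), θ = π/2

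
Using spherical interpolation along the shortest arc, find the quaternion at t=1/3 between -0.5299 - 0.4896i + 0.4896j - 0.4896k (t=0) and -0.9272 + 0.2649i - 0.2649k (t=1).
-0.7616 - 0.2592i + 0.3642j - 0.4692k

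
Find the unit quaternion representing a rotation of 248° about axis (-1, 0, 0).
-0.5592 - 0.829i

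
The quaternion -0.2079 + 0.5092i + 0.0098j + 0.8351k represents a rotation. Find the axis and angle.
axis = (0.5206, 0.01, 0.8538), θ = 204°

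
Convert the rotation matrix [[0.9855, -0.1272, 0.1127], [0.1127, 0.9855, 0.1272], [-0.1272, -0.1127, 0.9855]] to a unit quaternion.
0.9945 - 0.0603i + 0.0603j + 0.0603k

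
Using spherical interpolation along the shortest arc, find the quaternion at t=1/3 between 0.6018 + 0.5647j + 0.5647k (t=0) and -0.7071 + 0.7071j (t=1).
0.8643 + 0.1359j + 0.4842k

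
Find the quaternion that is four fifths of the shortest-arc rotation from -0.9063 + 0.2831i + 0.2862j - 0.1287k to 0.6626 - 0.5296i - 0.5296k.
-0.7551 + 0.505i + 0.0639j + 0.4131k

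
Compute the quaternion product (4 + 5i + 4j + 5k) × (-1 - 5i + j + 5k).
-8 - 10i - 50j + 40k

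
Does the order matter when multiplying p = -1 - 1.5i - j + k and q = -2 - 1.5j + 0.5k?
Yes: pq = 4i + 4.25j - 0.25k ≠ 2i + 2.75j - 4.75k = qp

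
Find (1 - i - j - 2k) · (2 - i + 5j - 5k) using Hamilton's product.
-4 + 12i - 15k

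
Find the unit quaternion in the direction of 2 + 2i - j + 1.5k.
0.5963 + 0.5963i - 0.2981j + 0.4472k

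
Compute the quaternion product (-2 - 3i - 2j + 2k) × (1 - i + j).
-3 - 3i - 6j - 3k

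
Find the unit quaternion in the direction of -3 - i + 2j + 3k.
-0.6255 - 0.2085i + 0.417j + 0.6255k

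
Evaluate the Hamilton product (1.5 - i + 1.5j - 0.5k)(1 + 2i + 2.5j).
-0.25 + 3.25i + 4.25j - 6k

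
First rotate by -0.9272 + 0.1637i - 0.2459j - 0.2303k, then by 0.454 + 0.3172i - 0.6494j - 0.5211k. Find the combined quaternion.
-0.7526 - 0.1984i + 0.4782j + 0.4069k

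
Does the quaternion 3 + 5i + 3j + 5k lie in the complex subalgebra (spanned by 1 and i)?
No. The quaternion 3 + 5i + 3j + 5k has j-coefficient y = 3 and k-coefficient z = 5, not both zero, so it does not lie in the complex subalgebra spanned by 1 and i.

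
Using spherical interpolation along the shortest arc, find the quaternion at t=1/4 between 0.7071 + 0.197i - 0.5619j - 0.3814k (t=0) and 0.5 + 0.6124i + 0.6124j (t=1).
0.8067 + 0.3929i - 0.2823j - 0.3393k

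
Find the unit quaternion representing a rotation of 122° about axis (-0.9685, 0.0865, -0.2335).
0.4848 - 0.8471i + 0.0757j - 0.2042k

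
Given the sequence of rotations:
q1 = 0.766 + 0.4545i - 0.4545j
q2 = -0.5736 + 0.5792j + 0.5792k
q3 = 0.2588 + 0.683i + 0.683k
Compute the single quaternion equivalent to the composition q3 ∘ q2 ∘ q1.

q2 · q1 = -0.1761 + 0.0025i + 0.9676j + 0.1804k
q3 · q2 · q1 = -0.1705 - 0.7805i + 0.1289j + 0.5873k
-0.1705 - 0.7805i + 0.1289j + 0.5873k


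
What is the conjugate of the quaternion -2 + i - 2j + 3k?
-2 - i + 2j - 3k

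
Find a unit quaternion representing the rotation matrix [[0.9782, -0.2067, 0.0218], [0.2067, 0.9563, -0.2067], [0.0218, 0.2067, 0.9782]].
0.989 + 0.1045i + 0.1045k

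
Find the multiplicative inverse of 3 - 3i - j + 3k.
0.1071 + 0.1071i + 0.0357j - 0.1071k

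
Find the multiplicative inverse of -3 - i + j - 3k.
-0.15 + 0.05i - 0.05j + 0.15k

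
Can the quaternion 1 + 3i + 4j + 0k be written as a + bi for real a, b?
No. The quaternion 1 + 3i + 4j has j-coefficient y = 4 and k-coefficient z = 0, not both zero, so it does not lie in the complex subalgebra spanned by 1 and i.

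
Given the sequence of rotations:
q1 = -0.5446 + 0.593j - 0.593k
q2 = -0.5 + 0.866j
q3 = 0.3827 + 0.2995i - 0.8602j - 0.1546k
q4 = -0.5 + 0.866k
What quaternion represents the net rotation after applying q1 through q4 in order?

q2 · q1 = -0.2412 - 0.5135i - 0.7681j + 0.2965k
q3 · q2 · q1 = -0.5534 - 0.6426i - 0.0959j - 0.521k
q4 · q3 · q2 · q1 = 0.7279 + 0.4043i - 0.5085j - 0.2187k
0.7279 + 0.4043i - 0.5085j - 0.2187k


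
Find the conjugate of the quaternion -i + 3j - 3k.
i - 3j + 3k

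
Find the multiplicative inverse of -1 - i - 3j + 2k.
-0.0667 + 0.0667i + 0.2j - 0.1333k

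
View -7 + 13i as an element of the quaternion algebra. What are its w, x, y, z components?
-7 + 13i + 0j + 0k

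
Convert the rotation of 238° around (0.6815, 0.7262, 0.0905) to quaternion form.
-0.4848 + 0.5961i + 0.6351j + 0.0792k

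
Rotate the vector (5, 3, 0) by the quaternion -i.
(5, -3, 0)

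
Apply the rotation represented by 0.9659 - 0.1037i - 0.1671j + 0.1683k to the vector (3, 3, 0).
(1.791, 3.845, 0.094)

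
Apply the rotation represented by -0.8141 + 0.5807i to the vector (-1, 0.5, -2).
(-1, -1.728, -1.124)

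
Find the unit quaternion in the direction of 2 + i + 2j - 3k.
0.4714 + 0.2357i + 0.4714j - 0.7071k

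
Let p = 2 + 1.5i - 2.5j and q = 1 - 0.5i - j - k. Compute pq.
0.25 + 3i - 3j - 4.75k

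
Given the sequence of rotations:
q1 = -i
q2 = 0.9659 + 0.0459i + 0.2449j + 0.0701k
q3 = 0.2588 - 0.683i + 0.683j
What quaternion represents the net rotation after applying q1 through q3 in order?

q2 · q1 = 0.0459 - 0.9659i - 0.0701j + 0.2449k
q3 · q2 · q1 = -0.6 - 0.1141i + 0.1805j + 0.771k
-0.6 - 0.1141i + 0.1805j + 0.771k


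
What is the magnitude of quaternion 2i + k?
√5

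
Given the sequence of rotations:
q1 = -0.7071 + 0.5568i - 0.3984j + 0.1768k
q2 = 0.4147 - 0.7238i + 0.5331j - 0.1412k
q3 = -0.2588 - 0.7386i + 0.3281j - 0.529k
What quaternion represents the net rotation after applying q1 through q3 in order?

q2 · q1 = 0.3471 + 0.7807i - 0.4928j + 0.1647k
q3 · q2 · q1 = 0.7356 - 0.6651i - 0.0499j - 0.1184k
0.7356 - 0.6651i - 0.0499j - 0.1184k


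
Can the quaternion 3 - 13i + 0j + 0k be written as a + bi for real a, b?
Yes. The quaternion 3 - 13i has j- and k-coefficients y = z = 0, so it lies in the complex subalgebra spanned by 1 and i.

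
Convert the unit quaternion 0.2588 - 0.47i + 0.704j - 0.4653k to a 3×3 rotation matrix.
[[-0.4242, -0.4209, 0.8018], [-0.9026, 0.1252, -0.4119], [0.073, -0.8984, -0.433]]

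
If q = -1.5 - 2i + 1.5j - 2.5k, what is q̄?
-1.5 + 2i - 1.5j + 2.5k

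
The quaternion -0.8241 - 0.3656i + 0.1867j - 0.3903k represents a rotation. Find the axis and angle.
axis = (-0.6454, 0.3296, -0.689), θ = 291°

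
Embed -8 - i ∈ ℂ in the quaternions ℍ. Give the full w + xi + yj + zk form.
-8 - i + 0j + 0k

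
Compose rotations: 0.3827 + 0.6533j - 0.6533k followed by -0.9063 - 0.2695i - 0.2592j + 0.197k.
-0.0488 - 0.0625i - 0.8673j + 0.4914k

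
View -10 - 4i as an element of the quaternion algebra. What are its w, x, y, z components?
-10 - 4i + 0j + 0k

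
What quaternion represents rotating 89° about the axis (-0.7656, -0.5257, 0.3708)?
0.7133 - 0.5366i - 0.3685j + 0.2599k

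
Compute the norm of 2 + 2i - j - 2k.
√13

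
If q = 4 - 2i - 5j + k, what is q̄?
4 + 2i + 5j - k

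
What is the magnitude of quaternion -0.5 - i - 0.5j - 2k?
2.345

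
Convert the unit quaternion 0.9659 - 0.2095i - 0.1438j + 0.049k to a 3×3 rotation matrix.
[[0.9538, -0.0344, -0.2983], [0.1549, 0.9074, 0.3906], [0.2573, -0.4188, 0.8709]]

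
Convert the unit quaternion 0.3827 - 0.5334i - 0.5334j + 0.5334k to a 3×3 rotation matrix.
[[-0.1381, 0.1608, -0.9773], [0.9773, -0.1381, -0.1608], [-0.1608, -0.9773, -0.1381]]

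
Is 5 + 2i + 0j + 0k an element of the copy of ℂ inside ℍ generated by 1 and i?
Yes. The quaternion 5 + 2i has j- and k-coefficients y = z = 0, so it lies in the complex subalgebra spanned by 1 and i.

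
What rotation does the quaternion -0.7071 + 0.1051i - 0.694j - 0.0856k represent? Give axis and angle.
axis = (0.1486, -0.9815, -0.1211), θ = 3π/2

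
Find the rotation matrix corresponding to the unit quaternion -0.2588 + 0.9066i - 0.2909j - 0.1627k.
[[0.7778, -0.6117, -0.1444], [-0.4432, -0.6968, 0.5639], [-0.4456, -0.3746, -0.8131]]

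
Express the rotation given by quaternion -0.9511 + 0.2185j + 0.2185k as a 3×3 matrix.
[[0.809, 0.4156, -0.4156], [-0.4156, 0.9045, 0.0955], [0.4156, 0.0955, 0.9045]]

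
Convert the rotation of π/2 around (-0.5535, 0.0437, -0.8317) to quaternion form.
0.7071 - 0.3914i + 0.0309j - 0.5881k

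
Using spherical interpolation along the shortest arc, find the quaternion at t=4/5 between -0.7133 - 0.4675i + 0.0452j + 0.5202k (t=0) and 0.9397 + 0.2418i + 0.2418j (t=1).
-0.9281 - 0.3002i - 0.1894j + 0.1124k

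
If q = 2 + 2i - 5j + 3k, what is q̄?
2 - 2i + 5j - 3k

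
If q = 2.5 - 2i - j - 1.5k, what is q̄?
2.5 + 2i + j + 1.5k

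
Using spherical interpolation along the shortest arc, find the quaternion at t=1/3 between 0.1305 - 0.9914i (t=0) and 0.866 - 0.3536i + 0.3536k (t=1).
0.4447 - 0.8844i + 0.1417k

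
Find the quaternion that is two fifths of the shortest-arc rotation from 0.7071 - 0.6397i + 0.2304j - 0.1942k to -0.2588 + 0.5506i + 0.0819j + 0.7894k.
0.5728 - 0.6583i + 0.1131j - 0.4752k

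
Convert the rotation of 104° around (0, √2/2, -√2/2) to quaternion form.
0.6157 + 0.5572j - 0.5572k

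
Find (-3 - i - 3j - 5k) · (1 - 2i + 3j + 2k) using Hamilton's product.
14 + 14i - 20k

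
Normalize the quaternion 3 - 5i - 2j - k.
0.4804 - 0.8006i - 0.3203j - 0.1601k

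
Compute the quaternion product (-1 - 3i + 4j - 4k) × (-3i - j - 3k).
-17 - 13i + 4j + 18k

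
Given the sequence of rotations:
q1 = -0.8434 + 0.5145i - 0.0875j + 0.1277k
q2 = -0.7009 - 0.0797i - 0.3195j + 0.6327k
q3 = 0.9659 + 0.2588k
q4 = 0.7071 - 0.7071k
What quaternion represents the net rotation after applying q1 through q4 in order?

q2 · q1 = 0.5234 - 0.2788i + 0.6665j - 0.4518k
q3 · q2 · q1 = 0.6225 - 0.4418i + 0.5716j - 0.3009k
q4 · q3 · q2 · q1 = 0.2274 + 0.0918i + 0.7166j - 0.6529k
0.2274 + 0.0918i + 0.7166j - 0.6529k


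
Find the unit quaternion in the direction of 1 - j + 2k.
0.4082 - 0.4082j + 0.8165k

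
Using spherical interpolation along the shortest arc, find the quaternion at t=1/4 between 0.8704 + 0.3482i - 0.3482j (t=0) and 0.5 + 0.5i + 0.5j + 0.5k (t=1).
0.8737 + 0.4416i - 0.1345j + 0.1535k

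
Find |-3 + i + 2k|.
√14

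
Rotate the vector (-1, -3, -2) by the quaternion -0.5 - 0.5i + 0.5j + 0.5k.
(2, 1, -3)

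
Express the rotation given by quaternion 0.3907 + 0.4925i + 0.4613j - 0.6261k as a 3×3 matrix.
[[-0.2096, 0.9436, -0.2562], [-0.0349, -0.2691, -0.9625], [-0.9772, -0.1928, 0.0893]]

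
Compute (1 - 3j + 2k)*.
1 + 3j - 2k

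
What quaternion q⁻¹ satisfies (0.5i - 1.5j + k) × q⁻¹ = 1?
-0.1429i + 0.4286j - 0.2857k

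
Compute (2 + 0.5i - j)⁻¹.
0.381 - 0.0952i + 0.1905j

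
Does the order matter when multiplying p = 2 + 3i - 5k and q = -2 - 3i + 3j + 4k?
Yes: pq = 25 + 3i + 9j + 27k ≠ 25 - 27i + 3j + 9k = qp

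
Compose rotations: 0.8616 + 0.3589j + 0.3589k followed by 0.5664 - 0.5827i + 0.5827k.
0.2789 - 0.7112i + 0.4124j + 0.4962k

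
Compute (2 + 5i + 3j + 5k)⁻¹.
0.0317 - 0.0794i - 0.0476j - 0.0794k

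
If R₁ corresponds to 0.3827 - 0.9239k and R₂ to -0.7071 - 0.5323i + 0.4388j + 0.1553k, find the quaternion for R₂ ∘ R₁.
-0.1271 - 0.6091i - 0.3239j + 0.7127k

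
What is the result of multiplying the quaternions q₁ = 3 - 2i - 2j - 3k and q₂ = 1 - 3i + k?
-13i + 9j - 6k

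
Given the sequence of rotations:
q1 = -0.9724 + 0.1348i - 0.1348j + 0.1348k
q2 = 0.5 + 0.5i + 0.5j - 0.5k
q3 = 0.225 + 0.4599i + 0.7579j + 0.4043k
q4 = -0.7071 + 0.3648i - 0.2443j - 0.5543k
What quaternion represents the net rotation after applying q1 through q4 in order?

q2 · q1 = -0.4188 - 0.4188i - 0.6884j + 0.4188k
q3 · q2 · q1 = 0.4508 + 0.3089i - 0.8342j - 0.0743k
q4 · q3 · q2 · q1 = -0.6764 - 0.4982i + 0.3356j - 0.4262k
-0.6764 - 0.4982i + 0.3356j - 0.4262k


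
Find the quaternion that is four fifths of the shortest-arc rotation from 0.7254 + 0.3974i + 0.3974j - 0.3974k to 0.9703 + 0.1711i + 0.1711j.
0.945 + 0.2235i + 0.2235j - 0.0838k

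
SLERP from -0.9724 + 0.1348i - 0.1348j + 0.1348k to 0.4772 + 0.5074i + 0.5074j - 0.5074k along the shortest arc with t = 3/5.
-0.7722 - 0.2787i - 0.4038j + 0.4038k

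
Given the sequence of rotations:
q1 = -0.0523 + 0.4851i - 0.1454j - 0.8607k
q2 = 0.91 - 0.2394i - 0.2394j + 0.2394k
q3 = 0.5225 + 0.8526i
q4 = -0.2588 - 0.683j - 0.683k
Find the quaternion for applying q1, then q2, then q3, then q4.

q2 · q1 = 0.2398 + 0.6948i - 0.2097j - 0.6448k
q3 · q2 · q1 = -0.4671 + 0.5675i + 0.4402j - 0.5157k
q4 · q3 · q2 · q1 = 0.0693 + 0.506i - 0.1825j + 0.8401k
0.0693 + 0.506i - 0.1825j + 0.8401k


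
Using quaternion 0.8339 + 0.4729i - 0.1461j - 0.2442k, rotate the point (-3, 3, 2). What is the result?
(-2.656, 1.502, 3.562)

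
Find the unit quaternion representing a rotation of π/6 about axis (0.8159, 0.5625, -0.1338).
0.9659 + 0.2112i + 0.1456j - 0.0346k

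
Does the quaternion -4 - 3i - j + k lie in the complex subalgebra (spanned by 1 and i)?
No. The quaternion -4 - 3i - j + k has j-coefficient y = -1 and k-coefficient z = 1, not both zero, so it does not lie in the complex subalgebra spanned by 1 and i.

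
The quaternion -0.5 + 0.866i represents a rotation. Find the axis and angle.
axis = (1, 0, 0), θ = 4π/3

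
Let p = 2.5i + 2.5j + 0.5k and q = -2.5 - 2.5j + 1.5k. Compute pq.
5.5 - 1.25i - 10j - 7.5k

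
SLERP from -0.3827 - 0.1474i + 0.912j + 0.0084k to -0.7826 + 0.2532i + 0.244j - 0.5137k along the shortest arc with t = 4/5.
-0.7664 + 0.1823i + 0.4308j - 0.4402k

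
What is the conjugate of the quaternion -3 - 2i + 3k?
-3 + 2i - 3k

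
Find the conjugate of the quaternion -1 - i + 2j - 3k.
-1 + i - 2j + 3k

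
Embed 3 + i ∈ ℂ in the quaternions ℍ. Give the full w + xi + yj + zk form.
3 + i + 0j + 0k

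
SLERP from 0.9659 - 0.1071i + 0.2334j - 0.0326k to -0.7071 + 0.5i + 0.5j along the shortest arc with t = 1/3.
0.9635 - 0.266i - 0.0204j - 0.0235k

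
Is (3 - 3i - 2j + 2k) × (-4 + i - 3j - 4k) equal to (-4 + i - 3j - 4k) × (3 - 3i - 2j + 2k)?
No: pq = -7 + 29i - 11j - 9k ≠ -7 + i + 9j - 31k = qp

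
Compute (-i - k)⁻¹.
0.5i + 0.5k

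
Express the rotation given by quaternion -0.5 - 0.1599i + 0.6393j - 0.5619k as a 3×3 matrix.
[[-0.4489, -0.7663, -0.4596], [0.3575, 0.3174, -0.8783], [0.819, -0.5585, 0.1315]]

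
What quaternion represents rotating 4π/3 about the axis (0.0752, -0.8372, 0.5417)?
-0.5 + 0.0651i - 0.725j + 0.4691k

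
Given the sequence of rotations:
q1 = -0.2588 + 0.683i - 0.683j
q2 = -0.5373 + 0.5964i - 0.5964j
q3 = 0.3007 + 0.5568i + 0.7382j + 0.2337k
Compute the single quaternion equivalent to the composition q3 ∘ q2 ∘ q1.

q2 · q1 = -0.6756 - 0.5213i + 0.5213j
q3 · q2 · q1 = -0.2977 - 0.6548i - 0.4638j + 0.5172k
-0.2977 - 0.6548i - 0.4638j + 0.5172k


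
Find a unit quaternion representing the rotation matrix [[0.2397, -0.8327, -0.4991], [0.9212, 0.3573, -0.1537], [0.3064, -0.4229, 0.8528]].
0.7826 - 0.086i - 0.2573j + 0.5603k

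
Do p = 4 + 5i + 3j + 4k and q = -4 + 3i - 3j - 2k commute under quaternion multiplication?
No: pq = -14 - 2i - 2j - 48k ≠ -14 - 14i - 46j = qp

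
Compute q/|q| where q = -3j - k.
-0.9487j - 0.3162k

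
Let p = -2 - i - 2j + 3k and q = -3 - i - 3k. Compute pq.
14 + 11i - 5k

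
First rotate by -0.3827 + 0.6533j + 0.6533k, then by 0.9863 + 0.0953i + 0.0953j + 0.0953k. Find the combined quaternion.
-0.502 - 0.0365i + 0.5456j + 0.6701k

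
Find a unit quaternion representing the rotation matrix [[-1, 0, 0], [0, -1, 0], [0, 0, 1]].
k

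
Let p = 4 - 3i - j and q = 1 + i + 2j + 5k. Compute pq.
9 - 4i + 22j + 15k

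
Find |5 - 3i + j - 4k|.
√51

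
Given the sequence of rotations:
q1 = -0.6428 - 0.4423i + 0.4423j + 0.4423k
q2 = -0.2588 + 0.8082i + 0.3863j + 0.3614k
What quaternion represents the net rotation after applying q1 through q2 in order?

q2 · q1 = 0.1931 - 0.394i - 0.8801j + 0.1816k
0.1931 - 0.394i - 0.8801j + 0.1816k


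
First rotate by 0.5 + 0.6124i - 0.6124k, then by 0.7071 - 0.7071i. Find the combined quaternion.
0.7866 + 0.0795i - 0.433j - 0.433k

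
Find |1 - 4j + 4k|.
√33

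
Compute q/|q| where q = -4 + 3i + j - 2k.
-0.7303 + 0.5477i + 0.1826j - 0.3651k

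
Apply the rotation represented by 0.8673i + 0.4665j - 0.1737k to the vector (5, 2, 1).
(3.839, 2.754, -2.77)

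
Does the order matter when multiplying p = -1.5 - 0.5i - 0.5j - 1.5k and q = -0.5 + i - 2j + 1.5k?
Yes: pq = 2.5 - 5i + 2.5j ≠ 2.5 + 2.5i + 4j - 3k = qp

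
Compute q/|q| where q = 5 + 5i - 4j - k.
0.6108 + 0.6108i - 0.4887j - 0.1222k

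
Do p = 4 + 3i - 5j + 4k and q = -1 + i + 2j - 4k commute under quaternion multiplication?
No: pq = 19 + 13i + 29j - 9k ≠ 19 - 11i - 3j - 31k = qp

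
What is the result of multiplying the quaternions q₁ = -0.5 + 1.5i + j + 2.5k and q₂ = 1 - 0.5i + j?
-0.75 - 0.75i - 0.75j + 4.5k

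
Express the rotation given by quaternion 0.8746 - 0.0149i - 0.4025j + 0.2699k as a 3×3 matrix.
[[0.5303, -0.4601, -0.7121], [0.4841, 0.8539, -0.1912], [0.696, -0.2433, 0.6755]]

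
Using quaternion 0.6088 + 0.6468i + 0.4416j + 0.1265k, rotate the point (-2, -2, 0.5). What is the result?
(-1.64, -2.051, -1.164)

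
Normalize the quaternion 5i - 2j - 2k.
0.8704i - 0.3482j - 0.3482k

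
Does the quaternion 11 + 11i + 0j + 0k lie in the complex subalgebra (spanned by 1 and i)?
Yes. The quaternion 11 + 11i has j- and k-coefficients y = z = 0, so it lies in the complex subalgebra spanned by 1 and i.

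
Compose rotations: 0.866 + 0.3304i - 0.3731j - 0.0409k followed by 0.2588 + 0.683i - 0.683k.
-0.0295 + 0.4222i - 0.2943j - 0.8569k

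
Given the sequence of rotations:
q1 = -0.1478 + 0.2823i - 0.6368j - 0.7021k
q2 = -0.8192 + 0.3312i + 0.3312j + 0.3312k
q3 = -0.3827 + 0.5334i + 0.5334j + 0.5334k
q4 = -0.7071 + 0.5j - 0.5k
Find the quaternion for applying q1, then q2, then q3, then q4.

q2 · q1 = 0.471 - 0.3018i + 0.7987j + 0.2218k
q3 · q2 · q1 = -0.5636 + 0.059i - 0.3337j + 0.7534k
q4 · q3 · q2 · q1 = 0.9421 + 0.1681i - 0.0753j - 0.2804k
0.9421 + 0.1681i - 0.0753j - 0.2804k


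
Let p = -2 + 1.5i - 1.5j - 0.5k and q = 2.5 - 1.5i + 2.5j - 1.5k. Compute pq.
0.25 + 10.25i - 5.75j + 3.25k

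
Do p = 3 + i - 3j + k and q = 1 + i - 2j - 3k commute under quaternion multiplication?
No: pq = -1 + 15i - 5j - 7k ≠ -1 - 7i - 13j - 9k = qp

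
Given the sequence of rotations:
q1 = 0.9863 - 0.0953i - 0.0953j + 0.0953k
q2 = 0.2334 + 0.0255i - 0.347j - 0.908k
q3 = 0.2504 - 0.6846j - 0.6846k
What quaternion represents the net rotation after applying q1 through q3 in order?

q2 · q1 = 0.2861 - 0.1167i - 0.2804j - 0.9088k
q3 · q2 · q1 = -0.7425 + 0.401i - 0.1862j - 0.5033k
-0.7425 + 0.401i - 0.1862j - 0.5033k


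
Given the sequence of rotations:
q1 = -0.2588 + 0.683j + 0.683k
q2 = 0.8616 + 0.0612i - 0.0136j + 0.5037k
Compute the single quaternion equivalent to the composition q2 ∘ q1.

q2 · q1 = -0.5577 - 0.3692i + 0.5502j + 0.4999k
-0.5577 - 0.3692i + 0.5502j + 0.4999k


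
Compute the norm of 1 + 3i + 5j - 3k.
√44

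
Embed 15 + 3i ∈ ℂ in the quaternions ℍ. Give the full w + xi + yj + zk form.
15 + 3i + 0j + 0k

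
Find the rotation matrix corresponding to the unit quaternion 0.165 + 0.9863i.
[[1, 0, 0], [0, -0.9456, -0.3255], [0, 0.3255, -0.9456]]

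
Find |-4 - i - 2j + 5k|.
√46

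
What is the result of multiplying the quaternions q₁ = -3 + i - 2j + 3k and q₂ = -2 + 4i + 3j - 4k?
20 - 15i + 11j + 17k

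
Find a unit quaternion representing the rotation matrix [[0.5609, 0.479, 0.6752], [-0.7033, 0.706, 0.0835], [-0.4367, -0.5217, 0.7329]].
0.866 - 0.1747i + 0.321j - 0.3413k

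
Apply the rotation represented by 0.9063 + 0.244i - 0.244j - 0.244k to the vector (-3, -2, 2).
(-4.055, -0.486, -0.569)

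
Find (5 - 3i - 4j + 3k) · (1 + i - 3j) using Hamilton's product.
-4 + 11i - 16j + 16k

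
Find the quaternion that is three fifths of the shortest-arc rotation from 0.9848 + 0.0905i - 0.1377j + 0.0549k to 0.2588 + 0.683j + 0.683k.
0.7174 + 0.0481i + 0.4375j + 0.54k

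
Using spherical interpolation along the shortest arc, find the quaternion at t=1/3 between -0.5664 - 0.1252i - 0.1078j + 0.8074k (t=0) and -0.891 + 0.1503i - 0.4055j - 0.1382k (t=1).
-0.7931 - 0.0336i - 0.2472j + 0.5557k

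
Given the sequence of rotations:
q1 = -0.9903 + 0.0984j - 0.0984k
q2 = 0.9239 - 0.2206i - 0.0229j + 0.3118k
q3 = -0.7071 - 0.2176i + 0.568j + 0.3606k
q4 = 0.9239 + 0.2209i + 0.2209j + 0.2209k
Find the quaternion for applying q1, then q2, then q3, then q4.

q2 · q1 = -0.882 + 0.19i + 0.0919j - 0.4214k
q3 · q2 · q1 = 0.7648 - 0.2149i - 0.5891j - 0.148k
q4 · q3 · q2 · q1 = 0.9169 + 0.0678i - 0.3901j - 0.0505k
0.9169 + 0.0678i - 0.3901j - 0.0505k


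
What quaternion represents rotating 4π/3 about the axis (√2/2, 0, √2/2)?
-0.5 + 0.6124i + 0.6124k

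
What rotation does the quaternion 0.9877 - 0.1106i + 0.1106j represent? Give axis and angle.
axis = (-√2/2, √2/2, 0), θ = 18°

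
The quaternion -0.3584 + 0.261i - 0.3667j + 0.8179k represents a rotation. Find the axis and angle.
axis = (0.2796, -0.3928, 0.8761), θ = 222°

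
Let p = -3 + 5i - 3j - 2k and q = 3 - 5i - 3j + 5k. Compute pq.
17 + 9i - 15j - 51k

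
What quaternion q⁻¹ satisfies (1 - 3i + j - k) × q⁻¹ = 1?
0.0833 + 0.25i - 0.0833j + 0.0833k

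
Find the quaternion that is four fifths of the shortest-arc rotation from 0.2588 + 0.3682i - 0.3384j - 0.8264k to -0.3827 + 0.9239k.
0.3656 + 0.0771i - 0.0708j - 0.9249k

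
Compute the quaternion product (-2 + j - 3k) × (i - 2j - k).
-1 - 9i + j + k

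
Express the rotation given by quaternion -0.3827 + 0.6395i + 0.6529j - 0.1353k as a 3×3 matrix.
[[0.1108, 0.7315, -0.6728], [0.9386, 0.1455, 0.3128], [0.3267, -0.6661, -0.6705]]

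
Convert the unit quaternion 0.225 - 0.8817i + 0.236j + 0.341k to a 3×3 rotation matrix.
[[0.656, -0.5696, -0.4951], [-0.2627, -0.7874, 0.5577], [-0.7075, -0.2358, -0.6662]]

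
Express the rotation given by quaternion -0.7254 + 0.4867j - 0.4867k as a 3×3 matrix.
[[0.0525, -0.7061, -0.7061], [0.7061, 0.5262, -0.4738], [0.7061, -0.4738, 0.5262]]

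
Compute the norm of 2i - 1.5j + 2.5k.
3.536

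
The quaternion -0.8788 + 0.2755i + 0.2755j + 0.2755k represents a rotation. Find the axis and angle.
axis = (√3/3, √3/3, √3/3), θ = 303°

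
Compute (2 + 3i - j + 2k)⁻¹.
0.1111 - 0.1667i + 0.0556j - 0.1111k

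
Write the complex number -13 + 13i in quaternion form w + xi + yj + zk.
-13 + 13i + 0j + 0k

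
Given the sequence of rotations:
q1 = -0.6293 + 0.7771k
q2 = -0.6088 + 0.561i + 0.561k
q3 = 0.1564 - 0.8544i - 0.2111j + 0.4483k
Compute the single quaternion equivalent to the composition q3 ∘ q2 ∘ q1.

q2 · q1 = -0.0528 - 0.353i - 0.436j - 0.8261k
q3 · q2 · q1 = -0.0316 + 0.3598i - 0.9211j + 0.1451k
-0.0316 + 0.3598i - 0.9211j + 0.1451k
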